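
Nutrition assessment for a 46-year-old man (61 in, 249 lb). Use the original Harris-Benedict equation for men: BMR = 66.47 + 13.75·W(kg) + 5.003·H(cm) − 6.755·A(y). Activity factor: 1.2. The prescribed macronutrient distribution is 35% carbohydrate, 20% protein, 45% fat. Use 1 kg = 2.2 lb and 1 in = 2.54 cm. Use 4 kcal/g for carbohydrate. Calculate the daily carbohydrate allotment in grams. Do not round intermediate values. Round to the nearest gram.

219 g/day

Convert to metric: weight = 249 ÷ 2.2 = 113.1818 kg; height = 61 × 2.54 = 154.94 cm.
Harris-Benedict: BMR = 66.47 + 13.75(113.1818) + 5.003(154.94) − 6.755(46) = 2087.1548 kcal/day.
TEE = 2087.1548 × 1.2 = 2504.5858 kcal/day.
Carbohydrate energy = 35% × 2504.5858 = 876.605 kcal.
Carbohydrate = 876.605 ÷ 4 kcal/g = 219.1513 g.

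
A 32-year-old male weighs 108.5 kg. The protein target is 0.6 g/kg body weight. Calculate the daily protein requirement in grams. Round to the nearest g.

65 g/day

Protein = 0.6 g/kg × 108.5 kg = 65.1 g/day.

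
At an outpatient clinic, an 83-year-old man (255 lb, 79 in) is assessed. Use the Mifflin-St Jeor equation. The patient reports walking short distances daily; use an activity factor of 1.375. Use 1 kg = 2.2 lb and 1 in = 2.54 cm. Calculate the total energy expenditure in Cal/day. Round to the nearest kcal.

Convert to metric: weight = 255 ÷ 2.2 = 115.9091 kg; height = 79 × 2.54 = 200.66 cm.
Mifflin-St Jeor (male): BMR = 10(115.9091) + 6.25(200.66) − 5(83) + 5 = 1159.0909 + 1254.125 − 415 + 5 = 2003.2159 kcal/day.
TEE = BMR × activity factor = 2003.2159 × 1.375 = 2754.4219 kcal/day.

2754 Cal/day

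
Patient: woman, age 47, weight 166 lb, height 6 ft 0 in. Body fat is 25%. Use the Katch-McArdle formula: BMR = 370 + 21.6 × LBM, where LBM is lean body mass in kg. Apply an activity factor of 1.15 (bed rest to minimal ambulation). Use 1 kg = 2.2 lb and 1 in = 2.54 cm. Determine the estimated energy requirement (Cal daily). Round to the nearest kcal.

1831 Cal daily

Convert to metric: weight = 166 ÷ 2.2 = 75.4545 kg; height = (6×12 + 0) × 2.54 = 72 × 2.54 = 182.88 cm.
LBM = 75.4545 × (1 − 0.25) = 56.5909 kg. Katch-McArdle: BMR = 370 + 21.6 × 56.5909 = 1592.3636 kcal/day.
TEE = BMR × activity factor = 1592.3636 × 1.15 = 1831.2182 kcal/day.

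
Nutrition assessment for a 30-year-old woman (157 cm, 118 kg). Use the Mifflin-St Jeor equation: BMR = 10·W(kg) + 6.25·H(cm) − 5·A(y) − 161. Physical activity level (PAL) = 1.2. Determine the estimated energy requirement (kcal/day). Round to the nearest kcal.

2220 kcal/day

Mifflin-St Jeor (female): BMR = 10(118) + 6.25(157) − 5(30) − 161 = 1180 + 981.25 − 150 − 161 = 1850.25 kcal/day.
TEE = BMR × activity factor = 1850.25 × 1.2 = 2220.3 kcal/day.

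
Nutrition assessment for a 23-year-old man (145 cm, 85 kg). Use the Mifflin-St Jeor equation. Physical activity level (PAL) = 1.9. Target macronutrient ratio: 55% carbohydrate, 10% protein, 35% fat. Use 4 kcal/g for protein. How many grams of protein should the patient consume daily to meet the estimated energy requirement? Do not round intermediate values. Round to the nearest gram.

78 g/day

Mifflin-St Jeor (male): BMR = 10(85) + 6.25(145) − 5(23) + 5 = 850 + 906.25 − 115 + 5 = 1646.25 kcal/day.
TEE = 1646.25 × 1.9 = 3127.875 kcal/day.
Protein energy = 10% × 3127.875 = 312.7875 kcal.
Protein = 312.7875 ÷ 4 kcal/g = 78.1969 g.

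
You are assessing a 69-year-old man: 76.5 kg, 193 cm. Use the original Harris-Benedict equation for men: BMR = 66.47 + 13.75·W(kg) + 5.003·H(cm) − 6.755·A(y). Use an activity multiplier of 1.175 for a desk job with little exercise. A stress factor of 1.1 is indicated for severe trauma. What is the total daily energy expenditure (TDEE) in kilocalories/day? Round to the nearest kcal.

Harris-Benedict: BMR = 66.47 + 13.75(76.5) + 5.003(193) − 6.755(69) = 1617.829 kcal/day.
TEE = BMR × activity factor = 1617.829 × 1.175 = 1900.9491 kcal/day.
Apply stress factor: 1900.9491 × 1.1 = 2091.044 kcal/day.

2091 kilocalories/day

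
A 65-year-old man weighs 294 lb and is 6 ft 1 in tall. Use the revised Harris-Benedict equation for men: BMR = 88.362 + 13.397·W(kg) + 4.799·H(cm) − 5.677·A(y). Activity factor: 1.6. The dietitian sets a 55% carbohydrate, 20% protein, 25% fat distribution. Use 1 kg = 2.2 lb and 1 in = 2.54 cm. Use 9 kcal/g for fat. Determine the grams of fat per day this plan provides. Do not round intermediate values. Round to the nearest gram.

Convert to metric: weight = 294 ÷ 2.2 = 133.6364 kg; height = (6×12 + 1) × 2.54 = 73 × 2.54 = 185.42 cm.
Harris-Benedict: BMR = 88.362 + 13.397(133.6364) + 4.799(185.42) − 5.677(65) = 2399.5139 kcal/day.
TEE = 2399.5139 × 1.6 = 3839.2223 kcal/day.
Fat energy = 25% × 3839.2223 = 959.8056 kcal.
Fat = 959.8056 ÷ 9 kcal/g = 106.6451 g.

107 g/day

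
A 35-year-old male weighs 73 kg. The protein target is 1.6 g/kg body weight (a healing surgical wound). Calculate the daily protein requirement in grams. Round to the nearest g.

Protein = 1.6 g/kg × 73 kg = 116.8 g/day.

117 g/day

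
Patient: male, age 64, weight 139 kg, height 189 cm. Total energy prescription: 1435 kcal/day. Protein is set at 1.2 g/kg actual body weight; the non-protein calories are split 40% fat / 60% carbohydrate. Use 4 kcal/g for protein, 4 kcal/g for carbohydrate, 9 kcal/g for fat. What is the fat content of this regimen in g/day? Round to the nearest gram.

Protein = 1.2 × 139 = 166.8 g → 166.8 × 4 = 667.2 kcal.
Non-protein calories = 1435 − 667.2 = 767.8 kcal.
Fat: 40% × 767.8 = 307.12 kcal; carbohydrate: 460.68 kcal.
Fat: 307.12 kcal ÷ 9 kcal/g = 34.1244 g.

34 g/day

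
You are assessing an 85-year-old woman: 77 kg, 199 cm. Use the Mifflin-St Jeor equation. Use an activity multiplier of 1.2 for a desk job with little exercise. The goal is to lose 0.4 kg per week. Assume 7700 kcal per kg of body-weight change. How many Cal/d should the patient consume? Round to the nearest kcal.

1273 Cal/d

Mifflin-St Jeor (female): BMR = 10(77) + 6.25(199) − 5(85) − 161 = 770 + 1243.75 − 425 − 161 = 1427.75 kcal/day.
TEE = 1427.75 × 1.2 = 1713.3 kcal/day.
Required daily deficit = 0.4 × 7700 ÷ 7 = 440 kcal/day.
Target intake = 1713.3 − 440 = 1273.3 kcal/day.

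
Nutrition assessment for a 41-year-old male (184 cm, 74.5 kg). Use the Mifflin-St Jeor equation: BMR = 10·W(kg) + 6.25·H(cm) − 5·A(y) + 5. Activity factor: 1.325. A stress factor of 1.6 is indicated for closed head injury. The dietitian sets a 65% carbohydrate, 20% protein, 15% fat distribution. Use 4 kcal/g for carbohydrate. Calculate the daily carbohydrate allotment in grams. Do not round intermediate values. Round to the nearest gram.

Mifflin-St Jeor (male): BMR = 10(74.5) + 6.25(184) − 5(41) + 5 = 745 + 1150 − 205 + 5 = 1695 kcal/day.
TEE = 1695 × 1.325 = 2245.875 kcal/day.
With stress factor 1.6: 2245.875 × 1.6 = 3593.4 kcal/day.
Carbohydrate energy = 65% × 3593.4 = 2335.71 kcal.
Carbohydrate = 2335.71 ÷ 4 kcal/g = 583.9275 g.

584 g/day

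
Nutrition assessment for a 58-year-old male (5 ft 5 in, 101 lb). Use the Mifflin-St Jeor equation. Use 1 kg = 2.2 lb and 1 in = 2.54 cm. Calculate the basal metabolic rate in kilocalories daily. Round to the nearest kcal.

Convert to metric: weight = 101 ÷ 2.2 = 45.9091 kg; height = (5×12 + 5) × 2.54 = 65 × 2.54 = 165.1 cm.
Mifflin-St Jeor (male): BMR = 10(45.9091) + 6.25(165.1) − 5(58) + 5 = 459.0909 + 1031.875 − 290 + 5 = 1205.9659 kcal/day.

1206 kilocalories daily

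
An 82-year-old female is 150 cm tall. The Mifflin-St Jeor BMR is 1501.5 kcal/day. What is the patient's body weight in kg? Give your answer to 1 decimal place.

1501.5 = 10·W + 6.25(150) − 5(82) − 161
10·W = 1501.5 − 366.5 = 1135, so W = 113.5 kg.

113.5 kg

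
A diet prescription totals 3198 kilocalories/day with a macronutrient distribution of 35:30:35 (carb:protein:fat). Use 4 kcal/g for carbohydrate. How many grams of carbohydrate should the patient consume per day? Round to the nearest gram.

280 g/day

Carbohydrate energy = 35% × 3198 = 1119.3 kcal.
At 4 kcal/g: 1119.3 ÷ 4 = 279.825 g.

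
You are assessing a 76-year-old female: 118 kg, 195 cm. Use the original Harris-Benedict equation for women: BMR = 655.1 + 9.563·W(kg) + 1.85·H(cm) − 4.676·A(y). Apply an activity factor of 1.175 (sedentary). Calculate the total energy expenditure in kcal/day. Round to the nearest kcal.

2102 kcal/day

Harris-Benedict: BMR = 655.1 + 9.563(118) + 1.85(195) − 4.676(76) = 1788.908 kcal/day.
TEE = BMR × activity factor = 1788.908 × 1.175 = 2101.9669 kcal/day.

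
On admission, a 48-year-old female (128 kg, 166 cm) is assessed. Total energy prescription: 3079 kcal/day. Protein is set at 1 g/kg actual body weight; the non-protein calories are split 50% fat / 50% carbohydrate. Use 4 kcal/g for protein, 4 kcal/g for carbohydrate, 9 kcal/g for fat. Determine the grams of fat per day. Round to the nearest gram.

Protein = 1 × 128 = 128 g → 128 × 4 = 512 kcal.
Non-protein calories = 3079 − 512 = 2567 kcal.
Fat: 50% × 2567 = 1283.5 kcal; carbohydrate: 1283.5 kcal.
Fat: 1283.5 kcal ÷ 9 kcal/g = 142.6111 g.

143 g/day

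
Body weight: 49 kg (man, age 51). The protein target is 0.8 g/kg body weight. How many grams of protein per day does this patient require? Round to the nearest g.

Protein = 0.8 g/kg × 49 kg = 39.2 g/day.

39 g/day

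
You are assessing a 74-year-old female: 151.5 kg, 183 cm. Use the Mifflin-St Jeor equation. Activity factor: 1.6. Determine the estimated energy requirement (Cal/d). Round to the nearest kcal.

3404 Cal/d

Mifflin-St Jeor (female): BMR = 10(151.5) + 6.25(183) − 5(74) − 161 = 1515 + 1143.75 − 370 − 161 = 2127.75 kcal/day.
TEE = BMR × activity factor = 2127.75 × 1.6 = 3404.4 kcal/day.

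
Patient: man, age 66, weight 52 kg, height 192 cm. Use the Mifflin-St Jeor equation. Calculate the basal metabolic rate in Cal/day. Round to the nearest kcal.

Mifflin-St Jeor (male): BMR = 10(52) + 6.25(192) − 5(66) + 5 = 520 + 1200 − 330 + 5 = 1395 kcal/day.

1395 Cal/day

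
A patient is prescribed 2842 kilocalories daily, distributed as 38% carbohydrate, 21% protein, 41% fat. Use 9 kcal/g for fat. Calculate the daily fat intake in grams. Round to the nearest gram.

Fat energy = 41% × 2842 = 1165.22 kcal.
At 9 kcal/g: 1165.22 ÷ 9 = 129.4689 g.

129 g/day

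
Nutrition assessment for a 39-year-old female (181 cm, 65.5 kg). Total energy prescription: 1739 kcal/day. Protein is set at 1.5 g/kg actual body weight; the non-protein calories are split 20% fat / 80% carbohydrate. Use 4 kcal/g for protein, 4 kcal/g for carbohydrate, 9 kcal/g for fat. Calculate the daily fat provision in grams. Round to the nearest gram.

30 g/day

Protein = 1.5 × 65.5 = 98.25 g → 98.25 × 4 = 393 kcal.
Non-protein calories = 1739 − 393 = 1346 kcal.
Fat: 20% × 1346 = 269.2 kcal; carbohydrate: 1076.8 kcal.
Fat: 269.2 kcal ÷ 9 kcal/g = 29.9111 g.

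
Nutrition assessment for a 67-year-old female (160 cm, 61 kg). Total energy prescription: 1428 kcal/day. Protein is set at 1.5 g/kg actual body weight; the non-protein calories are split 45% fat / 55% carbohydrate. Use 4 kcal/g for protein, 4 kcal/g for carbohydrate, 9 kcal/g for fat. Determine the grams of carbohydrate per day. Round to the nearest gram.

146 g/day

Protein = 1.5 × 61 = 91.5 g → 91.5 × 4 = 366 kcal.
Non-protein calories = 1428 − 366 = 1062 kcal.
Fat: 45% × 1062 = 477.9 kcal; carbohydrate: 584.1 kcal.
Carbohydrate: 584.1 kcal ÷ 4 kcal/g = 146.025 g.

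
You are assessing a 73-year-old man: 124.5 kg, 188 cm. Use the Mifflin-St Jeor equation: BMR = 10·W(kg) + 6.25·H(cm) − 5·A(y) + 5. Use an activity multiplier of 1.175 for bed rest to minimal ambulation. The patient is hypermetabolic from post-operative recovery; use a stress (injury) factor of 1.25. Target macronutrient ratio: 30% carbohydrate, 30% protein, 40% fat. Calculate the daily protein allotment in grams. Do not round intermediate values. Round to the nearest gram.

227 g/day

Mifflin-St Jeor (male): BMR = 10(124.5) + 6.25(188) − 5(73) + 5 = 1245 + 1175 − 365 + 5 = 2060 kcal/day.
TEE = 2060 × 1.175 = 2420.5 kcal/day.
With stress factor 1.25: 2420.5 × 1.25 = 3025.625 kcal/day.
Protein energy = 30% × 3025.625 = 907.6875 kcal.
Protein = 907.6875 ÷ 4 kcal/g = 226.9219 g.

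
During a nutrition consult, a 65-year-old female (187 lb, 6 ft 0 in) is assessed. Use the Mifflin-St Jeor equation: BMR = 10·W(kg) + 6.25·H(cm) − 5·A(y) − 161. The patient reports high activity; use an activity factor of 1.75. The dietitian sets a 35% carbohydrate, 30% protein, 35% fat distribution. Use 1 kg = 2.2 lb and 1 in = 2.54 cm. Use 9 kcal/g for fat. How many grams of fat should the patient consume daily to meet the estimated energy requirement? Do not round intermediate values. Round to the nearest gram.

Convert to metric: weight = 187 ÷ 2.2 = 85 kg; height = (6×12 + 0) × 2.54 = 72 × 2.54 = 182.88 cm.
Mifflin-St Jeor (female): BMR = 10(85) + 6.25(182.88) − 5(65) − 161 = 850 + 1143 − 325 − 161 = 1507 kcal/day.
TEE = 1507 × 1.75 = 2637.25 kcal/day.
Fat energy = 35% × 2637.25 = 923.0375 kcal.
Fat = 923.0375 ÷ 9 kcal/g = 102.5597 g.

103 g/day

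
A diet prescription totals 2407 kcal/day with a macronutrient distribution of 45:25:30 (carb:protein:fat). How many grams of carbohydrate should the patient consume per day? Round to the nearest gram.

Carbohydrate energy = 45% × 2407 = 1083.15 kcal.
At 4 kcal/g: 1083.15 ÷ 4 = 270.7875 g.

271 g/day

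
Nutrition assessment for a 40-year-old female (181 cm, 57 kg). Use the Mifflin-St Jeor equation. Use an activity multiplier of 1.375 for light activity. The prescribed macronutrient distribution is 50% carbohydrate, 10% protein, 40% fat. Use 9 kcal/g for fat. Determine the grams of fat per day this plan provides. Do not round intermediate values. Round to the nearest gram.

82 g/day

Mifflin-St Jeor (female): BMR = 10(57) + 6.25(181) − 5(40) − 161 = 570 + 1131.25 − 200 − 161 = 1340.25 kcal/day.
TEE = 1340.25 × 1.375 = 1842.8438 kcal/day.
Fat energy = 40% × 1842.8438 = 737.1375 kcal.
Fat = 737.1375 ÷ 9 kcal/g = 81.9042 g.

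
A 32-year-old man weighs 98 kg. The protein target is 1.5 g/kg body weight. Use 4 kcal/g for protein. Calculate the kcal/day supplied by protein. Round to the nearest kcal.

588 kcal/day

Protein = 1.5 g/kg × 98 kg = 147 g/day.
Protein energy = 147 g × 4 kcal/g = 588 kcal/day.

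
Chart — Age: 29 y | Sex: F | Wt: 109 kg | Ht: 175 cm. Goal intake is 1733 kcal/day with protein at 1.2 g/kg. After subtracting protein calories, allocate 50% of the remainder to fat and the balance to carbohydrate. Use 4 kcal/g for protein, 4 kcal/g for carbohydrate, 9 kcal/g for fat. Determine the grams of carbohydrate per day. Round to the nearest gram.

Protein = 1.2 × 109 = 130.8 g → 130.8 × 4 = 523.2 kcal.
Non-protein calories = 1733 − 523.2 = 1209.8 kcal.
Fat: 50% × 1209.8 = 604.9 kcal; carbohydrate: 604.9 kcal.
Carbohydrate: 604.9 kcal ÷ 4 kcal/g = 151.225 g.

151 g/day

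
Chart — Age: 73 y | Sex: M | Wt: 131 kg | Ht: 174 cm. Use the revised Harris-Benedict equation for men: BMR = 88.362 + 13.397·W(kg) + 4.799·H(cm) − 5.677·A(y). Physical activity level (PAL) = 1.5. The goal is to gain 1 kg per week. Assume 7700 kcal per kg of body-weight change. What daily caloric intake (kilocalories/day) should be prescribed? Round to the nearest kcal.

Harris-Benedict: BMR = 88.362 + 13.397(131) + 4.799(174) − 5.677(73) = 2263.974 kcal/day.
TEE = 2263.974 × 1.5 = 3395.961 kcal/day.
Required daily surplus = 1 × 7700 ÷ 7 = 1100 kcal/day.
Target intake = 3395.961 + 1100 = 4495.961 kcal/day.

4496 kilocalories/day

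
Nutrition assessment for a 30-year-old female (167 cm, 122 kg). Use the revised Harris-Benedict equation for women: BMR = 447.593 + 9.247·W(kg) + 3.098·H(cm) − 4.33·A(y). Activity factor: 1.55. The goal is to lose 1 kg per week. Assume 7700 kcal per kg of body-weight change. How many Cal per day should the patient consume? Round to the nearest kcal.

1943 Cal per day

Harris-Benedict: BMR = 447.593 + 9.247(122) + 3.098(167) − 4.33(30) = 1963.193 kcal/day.
TEE = 1963.193 × 1.55 = 3042.9492 kcal/day.
Required daily deficit = 1 × 7700 ÷ 7 = 1100 kcal/day.
Target intake = 3042.9492 − 1100 = 1942.9492 kcal/day.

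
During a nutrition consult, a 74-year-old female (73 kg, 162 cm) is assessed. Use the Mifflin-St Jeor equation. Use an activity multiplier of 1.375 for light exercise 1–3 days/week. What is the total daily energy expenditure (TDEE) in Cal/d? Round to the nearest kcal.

Mifflin-St Jeor (female): BMR = 10(73) + 6.25(162) − 5(74) − 161 = 730 + 1012.5 − 370 − 161 = 1211.5 kcal/day.
TEE = BMR × activity factor = 1211.5 × 1.375 = 1665.8125 kcal/day.

1666 Cal/d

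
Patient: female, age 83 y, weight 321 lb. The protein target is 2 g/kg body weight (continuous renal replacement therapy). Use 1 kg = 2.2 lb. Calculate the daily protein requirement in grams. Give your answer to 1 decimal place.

291.8 g/day

Weight in kg = 321 ÷ 2.2 = 145.9091 kg.
Protein = 2 g/kg × 145.9091 kg = 291.8182 g/day.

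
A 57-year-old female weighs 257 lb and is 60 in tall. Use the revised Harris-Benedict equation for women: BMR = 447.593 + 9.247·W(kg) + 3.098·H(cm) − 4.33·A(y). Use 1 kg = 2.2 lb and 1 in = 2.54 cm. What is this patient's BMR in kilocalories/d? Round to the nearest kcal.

1753 kilocalories/d

Convert to metric: weight = 257 ÷ 2.2 = 116.8182 kg; height = 60 × 2.54 = 152.4 cm.
Harris-Benedict: BMR = 447.593 + 9.247(116.8182) + 3.098(152.4) − 4.33(57) = 1753.1359 kcal/day.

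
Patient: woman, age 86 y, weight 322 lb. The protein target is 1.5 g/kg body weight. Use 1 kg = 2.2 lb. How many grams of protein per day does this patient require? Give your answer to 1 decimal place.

Weight in kg = 322 ÷ 2.2 = 146.3636 kg.
Protein = 1.5 g/kg × 146.3636 kg = 219.5455 g/day.

219.5 g/day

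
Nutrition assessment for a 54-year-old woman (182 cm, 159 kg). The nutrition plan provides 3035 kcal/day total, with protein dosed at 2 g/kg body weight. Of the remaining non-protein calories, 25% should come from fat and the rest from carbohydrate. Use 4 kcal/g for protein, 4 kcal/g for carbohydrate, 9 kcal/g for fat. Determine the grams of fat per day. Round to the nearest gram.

49 g/day

Protein = 2 × 159 = 318 g → 318 × 4 = 1272 kcal.
Non-protein calories = 3035 − 1272 = 1763 kcal.
Fat: 25% × 1763 = 440.75 kcal; carbohydrate: 1322.25 kcal.
Fat: 440.75 kcal ÷ 9 kcal/g = 48.9722 g.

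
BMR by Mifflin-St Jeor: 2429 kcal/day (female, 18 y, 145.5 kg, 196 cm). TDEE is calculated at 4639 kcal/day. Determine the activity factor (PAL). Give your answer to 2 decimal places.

1.91

Activity factor = TEE ÷ BMR = 4639 ÷ 2429 = 1.91.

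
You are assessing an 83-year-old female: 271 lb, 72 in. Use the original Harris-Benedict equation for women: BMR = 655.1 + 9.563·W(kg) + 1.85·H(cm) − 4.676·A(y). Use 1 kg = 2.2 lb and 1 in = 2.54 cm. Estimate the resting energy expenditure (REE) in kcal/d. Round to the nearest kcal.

1783 kcal/d

Convert to metric: weight = 271 ÷ 2.2 = 123.1818 kg; height = 72 × 2.54 = 182.88 cm.
Harris-Benedict: BMR = 655.1 + 9.563(123.1818) + 1.85(182.88) − 4.676(83) = 1783.3077 kcal/day.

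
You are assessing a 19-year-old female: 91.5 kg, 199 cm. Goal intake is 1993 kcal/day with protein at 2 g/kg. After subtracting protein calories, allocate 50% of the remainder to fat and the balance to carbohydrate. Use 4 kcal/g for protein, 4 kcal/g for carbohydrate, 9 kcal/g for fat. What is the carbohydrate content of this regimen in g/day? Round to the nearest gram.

Protein = 2 × 91.5 = 183 g → 183 × 4 = 732 kcal.
Non-protein calories = 1993 − 732 = 1261 kcal.
Fat: 50% × 1261 = 630.5 kcal; carbohydrate: 630.5 kcal.
Carbohydrate: 630.5 kcal ÷ 4 kcal/g = 157.625 g.

158 g/day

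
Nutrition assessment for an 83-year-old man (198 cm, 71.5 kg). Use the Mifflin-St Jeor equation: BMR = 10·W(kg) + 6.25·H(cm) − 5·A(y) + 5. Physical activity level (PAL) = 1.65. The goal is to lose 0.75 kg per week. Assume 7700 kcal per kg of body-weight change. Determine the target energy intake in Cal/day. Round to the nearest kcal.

Mifflin-St Jeor (male): BMR = 10(71.5) + 6.25(198) − 5(83) + 5 = 715 + 1237.5 − 415 + 5 = 1542.5 kcal/day.
TEE = 1542.5 × 1.65 = 2545.125 kcal/day.
Required daily deficit = 0.75 × 7700 ÷ 7 = 825 kcal/day.
Target intake = 2545.125 − 825 = 1720.125 kcal/day.

1720 Cal/day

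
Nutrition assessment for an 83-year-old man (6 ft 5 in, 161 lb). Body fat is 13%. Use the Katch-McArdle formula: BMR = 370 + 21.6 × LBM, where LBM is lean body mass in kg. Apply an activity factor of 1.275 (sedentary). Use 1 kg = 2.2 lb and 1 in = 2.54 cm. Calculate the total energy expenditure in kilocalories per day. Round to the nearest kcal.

2225 kilocalories per day

Convert to metric: weight = 161 ÷ 2.2 = 73.1818 kg; height = (6×12 + 5) × 2.54 = 77 × 2.54 = 195.58 cm.
LBM = 73.1818 × (1 − 0.13) = 63.6682 kg. Katch-McArdle: BMR = 370 + 21.6 × 63.6682 = 1745.2327 kcal/day.
TEE = BMR × activity factor = 1745.2327 × 1.275 = 2225.1717 kcal/day.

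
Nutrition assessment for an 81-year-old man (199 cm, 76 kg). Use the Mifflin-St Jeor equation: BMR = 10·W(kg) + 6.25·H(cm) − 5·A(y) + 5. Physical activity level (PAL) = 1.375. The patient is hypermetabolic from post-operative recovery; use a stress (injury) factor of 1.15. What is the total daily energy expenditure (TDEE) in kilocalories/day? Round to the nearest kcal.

Mifflin-St Jeor (male): BMR = 10(76) + 6.25(199) − 5(81) + 5 = 760 + 1243.75 − 405 + 5 = 1603.75 kcal/day.
TEE = BMR × activity factor = 1603.75 × 1.375 = 2205.1563 kcal/day.
Apply stress factor: 2205.1563 × 1.15 = 2535.9297 kcal/day.

2536 kilocalories/day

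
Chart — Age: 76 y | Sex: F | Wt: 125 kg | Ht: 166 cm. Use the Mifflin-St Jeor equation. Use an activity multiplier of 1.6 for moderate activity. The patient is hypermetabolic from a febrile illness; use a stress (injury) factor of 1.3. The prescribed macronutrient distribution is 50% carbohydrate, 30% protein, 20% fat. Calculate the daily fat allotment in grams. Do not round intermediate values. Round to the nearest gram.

Mifflin-St Jeor (female): BMR = 10(125) + 6.25(166) − 5(76) − 161 = 1250 + 1037.5 − 380 − 161 = 1746.5 kcal/day.
TEE = 1746.5 × 1.6 = 2794.4 kcal/day.
With stress factor 1.3: 2794.4 × 1.3 = 3632.72 kcal/day.
Fat energy = 20% × 3632.72 = 726.544 kcal.
Fat = 726.544 ÷ 9 kcal/g = 80.7271 g.

81 g/day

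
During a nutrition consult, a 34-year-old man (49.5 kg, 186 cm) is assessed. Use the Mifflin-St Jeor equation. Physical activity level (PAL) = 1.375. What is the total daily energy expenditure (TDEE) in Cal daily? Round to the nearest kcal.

2052 Cal daily

Mifflin-St Jeor (male): BMR = 10(49.5) + 6.25(186) − 5(34) + 5 = 495 + 1162.5 − 170 + 5 = 1492.5 kcal/day.
TEE = BMR × activity factor = 1492.5 × 1.375 = 2052.1875 kcal/day.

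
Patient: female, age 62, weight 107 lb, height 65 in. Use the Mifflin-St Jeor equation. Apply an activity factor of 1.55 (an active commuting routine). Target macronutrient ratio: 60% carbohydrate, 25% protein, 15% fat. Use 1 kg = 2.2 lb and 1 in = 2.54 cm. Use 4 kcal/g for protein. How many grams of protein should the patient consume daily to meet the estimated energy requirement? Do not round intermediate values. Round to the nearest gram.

Convert to metric: weight = 107 ÷ 2.2 = 48.6364 kg; height = 65 × 2.54 = 165.1 cm.
Mifflin-St Jeor (female): BMR = 10(48.6364) + 6.25(165.1) − 5(62) − 161 = 486.3636 + 1031.875 − 310 − 161 = 1047.2386 kcal/day.
TEE = 1047.2386 × 1.55 = 1623.2199 kcal/day.
Protein energy = 25% × 1623.2199 = 405.805 kcal.
Protein = 405.805 ÷ 4 kcal/g = 101.4512 g.

101 g/day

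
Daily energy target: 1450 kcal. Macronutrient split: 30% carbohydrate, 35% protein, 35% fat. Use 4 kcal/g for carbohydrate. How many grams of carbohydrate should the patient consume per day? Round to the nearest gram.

109 g/day

Carbohydrate energy = 30% × 1450 = 435 kcal.
At 4 kcal/g: 435 ÷ 4 = 108.75 g.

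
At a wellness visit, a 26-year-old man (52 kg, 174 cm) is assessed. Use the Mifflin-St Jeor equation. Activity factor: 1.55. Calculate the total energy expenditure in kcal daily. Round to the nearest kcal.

2298 kcal daily

Mifflin-St Jeor (male): BMR = 10(52) + 6.25(174) − 5(26) + 5 = 520 + 1087.5 − 130 + 5 = 1482.5 kcal/day.
TEE = BMR × activity factor = 1482.5 × 1.55 = 2297.875 kcal/day.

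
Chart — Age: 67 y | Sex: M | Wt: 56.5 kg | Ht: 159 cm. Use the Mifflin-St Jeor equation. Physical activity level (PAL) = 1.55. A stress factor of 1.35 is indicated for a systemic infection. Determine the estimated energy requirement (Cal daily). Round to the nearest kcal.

2571 Cal daily

Mifflin-St Jeor (male): BMR = 10(56.5) + 6.25(159) − 5(67) + 5 = 565 + 993.75 − 335 + 5 = 1228.75 kcal/day.
TEE = BMR × activity factor = 1228.75 × 1.55 = 1904.5625 kcal/day.
Apply stress factor: 1904.5625 × 1.35 = 2571.1594 kcal/day.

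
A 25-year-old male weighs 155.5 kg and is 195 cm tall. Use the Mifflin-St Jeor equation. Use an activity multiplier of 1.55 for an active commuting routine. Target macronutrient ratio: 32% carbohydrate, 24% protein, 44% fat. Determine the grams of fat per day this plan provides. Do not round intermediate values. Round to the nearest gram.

201 g/day

Mifflin-St Jeor (male): BMR = 10(155.5) + 6.25(195) − 5(25) + 5 = 1555 + 1218.75 − 125 + 5 = 2653.75 kcal/day.
TEE = 2653.75 × 1.55 = 4113.3125 kcal/day.
Fat energy = 44% × 4113.3125 = 1809.8575 kcal.
Fat = 1809.8575 ÷ 9 kcal/g = 201.0953 g.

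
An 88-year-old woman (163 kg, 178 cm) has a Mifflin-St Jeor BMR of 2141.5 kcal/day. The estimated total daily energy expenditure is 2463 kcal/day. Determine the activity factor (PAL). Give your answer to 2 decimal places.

1.15

Activity factor = TEE ÷ BMR = 2463 ÷ 2141.5 = 1.15.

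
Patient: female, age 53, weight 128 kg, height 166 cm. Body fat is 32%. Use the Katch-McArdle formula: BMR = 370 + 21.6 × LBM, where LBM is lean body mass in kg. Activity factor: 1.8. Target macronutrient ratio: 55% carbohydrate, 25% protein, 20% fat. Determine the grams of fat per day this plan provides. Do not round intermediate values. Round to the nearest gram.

LBM = 128 × (1 − 0.32) = 87.04 kg. Katch-McArdle: BMR = 370 + 21.6 × 87.04 = 2250.064 kcal/day.
TEE = 2250.064 × 1.8 = 4050.1152 kcal/day.
Fat energy = 20% × 4050.1152 = 810.023 kcal.
Fat = 810.023 ÷ 9 kcal/g = 90.0026 g.

90 g/day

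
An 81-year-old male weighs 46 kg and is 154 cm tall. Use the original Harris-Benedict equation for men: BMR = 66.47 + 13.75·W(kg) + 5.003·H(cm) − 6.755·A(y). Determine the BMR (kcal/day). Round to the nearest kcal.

Harris-Benedict: BMR = 66.47 + 13.75(46) + 5.003(154) − 6.755(81) = 922.277 kcal/day.

922 kcal/day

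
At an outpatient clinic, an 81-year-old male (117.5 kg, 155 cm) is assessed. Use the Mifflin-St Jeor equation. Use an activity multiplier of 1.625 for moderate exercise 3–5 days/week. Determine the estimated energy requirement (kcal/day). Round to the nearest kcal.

Mifflin-St Jeor (male): BMR = 10(117.5) + 6.25(155) − 5(81) + 5 = 1175 + 968.75 − 405 + 5 = 1743.75 kcal/day.
TEE = BMR × activity factor = 1743.75 × 1.625 = 2833.5938 kcal/day.

2834 kcal/day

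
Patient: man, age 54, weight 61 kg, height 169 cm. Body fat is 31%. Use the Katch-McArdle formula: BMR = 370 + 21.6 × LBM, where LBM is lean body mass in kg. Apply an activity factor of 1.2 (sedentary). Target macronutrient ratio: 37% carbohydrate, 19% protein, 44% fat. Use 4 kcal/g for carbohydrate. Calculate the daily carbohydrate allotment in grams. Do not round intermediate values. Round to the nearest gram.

LBM = 61 × (1 − 0.31) = 42.09 kg. Katch-McArdle: BMR = 370 + 21.6 × 42.09 = 1279.144 kcal/day.
TEE = 1279.144 × 1.2 = 1534.9728 kcal/day.
Carbohydrate energy = 37% × 1534.9728 = 567.9399 kcal.
Carbohydrate = 567.9399 ÷ 4 kcal/g = 141.985 g.

142 g/day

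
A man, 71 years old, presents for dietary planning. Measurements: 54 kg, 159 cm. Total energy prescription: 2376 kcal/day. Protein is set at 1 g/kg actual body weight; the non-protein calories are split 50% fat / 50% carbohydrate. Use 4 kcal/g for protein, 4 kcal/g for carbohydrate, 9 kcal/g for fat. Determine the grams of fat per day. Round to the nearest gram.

120 g/day

Protein = 1 × 54 = 54 g → 54 × 4 = 216 kcal.
Non-protein calories = 2376 − 216 = 2160 kcal.
Fat: 50% × 2160 = 1080 kcal; carbohydrate: 1080 kcal.
Fat: 1080 kcal ÷ 9 kcal/g = 120 g.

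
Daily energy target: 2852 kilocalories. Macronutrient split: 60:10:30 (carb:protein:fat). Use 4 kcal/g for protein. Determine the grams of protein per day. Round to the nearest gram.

Protein energy = 10% × 2852 = 285.2 kcal.
At 4 kcal/g: 285.2 ÷ 4 = 71.3 g.

71 g/day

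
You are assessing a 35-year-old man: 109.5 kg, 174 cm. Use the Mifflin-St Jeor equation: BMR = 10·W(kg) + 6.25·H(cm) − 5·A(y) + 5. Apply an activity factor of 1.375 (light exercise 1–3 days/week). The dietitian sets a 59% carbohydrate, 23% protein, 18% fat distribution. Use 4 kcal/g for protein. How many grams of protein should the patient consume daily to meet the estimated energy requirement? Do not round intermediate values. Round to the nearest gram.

159 g/day

Mifflin-St Jeor (male): BMR = 10(109.5) + 6.25(174) − 5(35) + 5 = 1095 + 1087.5 − 175 + 5 = 2012.5 kcal/day.
TEE = 2012.5 × 1.375 = 2767.1875 kcal/day.
Protein energy = 23% × 2767.1875 = 636.4531 kcal.
Protein = 636.4531 ÷ 4 kcal/g = 159.1133 g.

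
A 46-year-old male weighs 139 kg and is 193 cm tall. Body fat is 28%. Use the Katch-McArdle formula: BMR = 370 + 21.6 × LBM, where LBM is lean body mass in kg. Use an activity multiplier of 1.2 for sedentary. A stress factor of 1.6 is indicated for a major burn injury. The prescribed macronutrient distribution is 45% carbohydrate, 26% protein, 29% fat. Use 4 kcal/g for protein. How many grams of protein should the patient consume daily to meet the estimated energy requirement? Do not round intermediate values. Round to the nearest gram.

LBM = 139 × (1 − 0.28) = 100.08 kg. Katch-McArdle: BMR = 370 + 21.6 × 100.08 = 2531.728 kcal/day.
TEE = 2531.728 × 1.2 = 3038.0736 kcal/day.
With stress factor 1.6: 3038.0736 × 1.6 = 4860.9178 kcal/day.
Protein energy = 26% × 4860.9178 = 1263.8386 kcal.
Protein = 1263.8386 ÷ 4 kcal/g = 315.9597 g.

316 g/day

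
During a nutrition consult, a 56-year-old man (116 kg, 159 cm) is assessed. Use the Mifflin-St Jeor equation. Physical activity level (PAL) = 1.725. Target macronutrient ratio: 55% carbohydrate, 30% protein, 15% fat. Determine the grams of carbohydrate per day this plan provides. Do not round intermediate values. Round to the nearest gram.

446 g/day

Mifflin-St Jeor (male): BMR = 10(116) + 6.25(159) − 5(56) + 5 = 1160 + 993.75 − 280 + 5 = 1878.75 kcal/day.
TEE = 1878.75 × 1.725 = 3240.8438 kcal/day.
Carbohydrate energy = 55% × 3240.8438 = 1782.4641 kcal.
Carbohydrate = 1782.4641 ÷ 4 kcal/g = 445.616 g.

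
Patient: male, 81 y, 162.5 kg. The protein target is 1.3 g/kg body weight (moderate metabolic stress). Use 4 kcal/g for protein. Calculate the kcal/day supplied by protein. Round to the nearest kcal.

845 kcal/day

Protein = 1.3 g/kg × 162.5 kg = 211.25 g/day.
Protein energy = 211.25 g × 4 kcal/g = 845 kcal/day.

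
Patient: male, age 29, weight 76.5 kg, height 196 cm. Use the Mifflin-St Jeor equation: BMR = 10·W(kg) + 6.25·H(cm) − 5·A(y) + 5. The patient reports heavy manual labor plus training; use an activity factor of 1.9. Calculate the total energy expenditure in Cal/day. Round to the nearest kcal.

3515 Cal/day

Mifflin-St Jeor (male): BMR = 10(76.5) + 6.25(196) − 5(29) + 5 = 765 + 1225 − 145 + 5 = 1850 kcal/day.
TEE = BMR × activity factor = 1850 × 1.9 = 3515 kcal/day.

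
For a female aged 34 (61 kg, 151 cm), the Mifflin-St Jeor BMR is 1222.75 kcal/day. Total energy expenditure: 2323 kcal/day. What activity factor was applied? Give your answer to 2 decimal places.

1.90

Activity factor = TEE ÷ BMR = 2323 ÷ 1222.75 = 1.9.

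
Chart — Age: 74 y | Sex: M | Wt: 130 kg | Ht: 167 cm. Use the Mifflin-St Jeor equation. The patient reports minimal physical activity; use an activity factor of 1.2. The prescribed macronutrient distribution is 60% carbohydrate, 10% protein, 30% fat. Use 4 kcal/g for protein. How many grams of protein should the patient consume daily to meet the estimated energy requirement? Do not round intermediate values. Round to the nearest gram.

59 g/day

Mifflin-St Jeor (male): BMR = 10(130) + 6.25(167) − 5(74) + 5 = 1300 + 1043.75 − 370 + 5 = 1978.75 kcal/day.
TEE = 1978.75 × 1.2 = 2374.5 kcal/day.
Protein energy = 10% × 2374.5 = 237.45 kcal.
Protein = 237.45 ÷ 4 kcal/g = 59.3625 g.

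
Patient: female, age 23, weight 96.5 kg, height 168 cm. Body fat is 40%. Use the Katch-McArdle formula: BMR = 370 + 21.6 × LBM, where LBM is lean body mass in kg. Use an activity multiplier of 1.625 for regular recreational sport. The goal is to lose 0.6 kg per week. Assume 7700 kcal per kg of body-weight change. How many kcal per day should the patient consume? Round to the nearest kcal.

1974 kcal per day

LBM = 96.5 × (1 − 0.4) = 57.9 kg. Katch-McArdle: BMR = 370 + 21.6 × 57.9 = 1620.64 kcal/day.
TEE = 1620.64 × 1.625 = 2633.54 kcal/day.
Required daily deficit = 0.6 × 7700 ÷ 7 = 660 kcal/day.
Target intake = 2633.54 − 660 = 1973.54 kcal/day.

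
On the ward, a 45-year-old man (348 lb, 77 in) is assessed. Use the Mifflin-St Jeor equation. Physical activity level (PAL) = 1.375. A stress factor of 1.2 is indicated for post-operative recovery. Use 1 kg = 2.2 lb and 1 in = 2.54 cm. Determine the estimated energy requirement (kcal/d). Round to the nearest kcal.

4264 kcal/d

Convert to metric: weight = 348 ÷ 2.2 = 158.1818 kg; height = 77 × 2.54 = 195.58 cm.
Mifflin-St Jeor (male): BMR = 10(158.1818) + 6.25(195.58) − 5(45) + 5 = 1581.8182 + 1222.375 − 225 + 5 = 2584.1932 kcal/day.
TEE = BMR × activity factor = 2584.1932 × 1.375 = 3553.2656 kcal/day.
Apply stress factor: 3553.2656 × 1.2 = 4263.9188 kcal/day.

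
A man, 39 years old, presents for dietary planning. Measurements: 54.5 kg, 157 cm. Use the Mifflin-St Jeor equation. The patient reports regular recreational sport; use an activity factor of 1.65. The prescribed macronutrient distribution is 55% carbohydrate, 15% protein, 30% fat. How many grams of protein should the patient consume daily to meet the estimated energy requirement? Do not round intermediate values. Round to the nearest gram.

Mifflin-St Jeor (male): BMR = 10(54.5) + 6.25(157) − 5(39) + 5 = 545 + 981.25 − 195 + 5 = 1336.25 kcal/day.
TEE = 1336.25 × 1.65 = 2204.8125 kcal/day.
Protein energy = 15% × 2204.8125 = 330.7219 kcal.
Protein = 330.7219 ÷ 4 kcal/g = 82.6805 g.

83 g/day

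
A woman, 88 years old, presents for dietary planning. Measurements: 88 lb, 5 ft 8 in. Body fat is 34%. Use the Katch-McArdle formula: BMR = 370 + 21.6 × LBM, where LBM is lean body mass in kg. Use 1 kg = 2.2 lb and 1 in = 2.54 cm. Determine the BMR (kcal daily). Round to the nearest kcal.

940 kcal daily

Convert to metric: weight = 88 ÷ 2.2 = 40 kg; height = (5×12 + 8) × 2.54 = 68 × 2.54 = 172.72 cm.
LBM = 40 × (1 − 0.34) = 26.4 kg. Katch-McArdle: BMR = 370 + 21.6 × 26.4 = 940.24 kcal/day.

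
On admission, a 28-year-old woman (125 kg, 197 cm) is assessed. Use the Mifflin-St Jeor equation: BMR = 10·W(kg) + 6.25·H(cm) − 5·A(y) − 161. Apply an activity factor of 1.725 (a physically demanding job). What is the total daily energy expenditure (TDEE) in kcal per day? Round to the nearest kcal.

Mifflin-St Jeor (female): BMR = 10(125) + 6.25(197) − 5(28) − 161 = 1250 + 1231.25 − 140 − 161 = 2180.25 kcal/day.
TEE = BMR × activity factor = 2180.25 × 1.725 = 3760.9313 kcal/day.

3761 kcal per day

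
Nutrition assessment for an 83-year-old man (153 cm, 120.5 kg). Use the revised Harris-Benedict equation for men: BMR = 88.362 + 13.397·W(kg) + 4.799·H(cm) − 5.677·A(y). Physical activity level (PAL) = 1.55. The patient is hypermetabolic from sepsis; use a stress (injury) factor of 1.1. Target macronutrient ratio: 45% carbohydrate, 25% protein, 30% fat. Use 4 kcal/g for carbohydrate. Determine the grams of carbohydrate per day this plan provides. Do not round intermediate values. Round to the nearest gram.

377 g/day

Harris-Benedict: BMR = 88.362 + 13.397(120.5) + 4.799(153) − 5.677(83) = 1965.7565 kcal/day.
TEE = 1965.7565 × 1.55 = 3046.9226 kcal/day.
With stress factor 1.1: 3046.9226 × 1.1 = 3351.6148 kcal/day.
Carbohydrate energy = 45% × 3351.6148 = 1508.2267 kcal.
Carbohydrate = 1508.2267 ÷ 4 kcal/g = 377.0567 g.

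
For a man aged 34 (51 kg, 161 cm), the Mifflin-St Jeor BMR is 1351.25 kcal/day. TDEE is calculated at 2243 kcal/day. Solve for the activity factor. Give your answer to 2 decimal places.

Activity factor = TEE ÷ BMR = 2243 ÷ 1351.25 = 1.66.

1.66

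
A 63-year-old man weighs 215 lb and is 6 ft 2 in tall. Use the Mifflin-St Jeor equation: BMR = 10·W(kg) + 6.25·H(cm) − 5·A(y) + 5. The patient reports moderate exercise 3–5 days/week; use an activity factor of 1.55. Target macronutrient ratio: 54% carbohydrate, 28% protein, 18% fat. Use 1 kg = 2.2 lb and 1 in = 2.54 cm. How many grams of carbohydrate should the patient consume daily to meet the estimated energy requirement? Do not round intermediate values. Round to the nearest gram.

Convert to metric: weight = 215 ÷ 2.2 = 97.7273 kg; height = (6×12 + 2) × 2.54 = 74 × 2.54 = 187.96 cm.
Mifflin-St Jeor (male): BMR = 10(97.7273) + 6.25(187.96) − 5(63) + 5 = 977.2727 + 1174.75 − 315 + 5 = 1842.0227 kcal/day.
TEE = 1842.0227 × 1.55 = 2855.1352 kcal/day.
Carbohydrate energy = 54% × 2855.1352 = 1541.773 kcal.
Carbohydrate = 1541.773 ÷ 4 kcal/g = 385.4433 g.

385 g/day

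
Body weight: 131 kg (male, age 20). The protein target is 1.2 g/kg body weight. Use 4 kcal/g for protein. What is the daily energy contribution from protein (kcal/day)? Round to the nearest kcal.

629 kcal/day

Protein = 1.2 g/kg × 131 kg = 157.2 g/day.
Protein energy = 157.2 g × 4 kcal/g = 628.8 kcal/day.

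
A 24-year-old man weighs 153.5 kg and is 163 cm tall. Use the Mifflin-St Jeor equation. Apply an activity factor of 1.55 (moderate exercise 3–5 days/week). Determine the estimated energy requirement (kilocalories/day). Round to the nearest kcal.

3780 kilocalories/day

Mifflin-St Jeor (male): BMR = 10(153.5) + 6.25(163) − 5(24) + 5 = 1535 + 1018.75 − 120 + 5 = 2438.75 kcal/day.
TEE = BMR × activity factor = 2438.75 × 1.55 = 3780.0625 kcal/day.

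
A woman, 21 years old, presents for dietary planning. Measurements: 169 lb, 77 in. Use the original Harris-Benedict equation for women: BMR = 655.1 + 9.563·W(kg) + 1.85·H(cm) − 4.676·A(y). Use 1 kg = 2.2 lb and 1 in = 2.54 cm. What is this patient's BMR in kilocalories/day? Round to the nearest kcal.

Convert to metric: weight = 169 ÷ 2.2 = 76.8182 kg; height = 77 × 2.54 = 195.58 cm.
Harris-Benedict: BMR = 655.1 + 9.563(76.8182) + 1.85(195.58) − 4.676(21) = 1653.3393 kcal/day.

1653 kilocalories/day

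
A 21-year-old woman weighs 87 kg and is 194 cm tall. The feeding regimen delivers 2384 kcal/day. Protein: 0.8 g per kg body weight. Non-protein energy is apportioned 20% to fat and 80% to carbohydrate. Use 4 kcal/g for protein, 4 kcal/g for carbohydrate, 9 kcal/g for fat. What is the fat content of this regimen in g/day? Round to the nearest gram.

47 g/day

Protein = 0.8 × 87 = 69.6 g → 69.6 × 4 = 278.4 kcal.
Non-protein calories = 2384 − 278.4 = 2105.6 kcal.
Fat: 20% × 2105.6 = 421.12 kcal; carbohydrate: 1684.48 kcal.
Fat: 421.12 kcal ÷ 9 kcal/g = 46.7911 g.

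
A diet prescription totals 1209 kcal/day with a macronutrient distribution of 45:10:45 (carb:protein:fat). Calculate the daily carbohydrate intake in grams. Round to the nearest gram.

136 g/day

Carbohydrate energy = 45% × 1209 = 544.05 kcal.
At 4 kcal/g: 544.05 ÷ 4 = 136.0125 g.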